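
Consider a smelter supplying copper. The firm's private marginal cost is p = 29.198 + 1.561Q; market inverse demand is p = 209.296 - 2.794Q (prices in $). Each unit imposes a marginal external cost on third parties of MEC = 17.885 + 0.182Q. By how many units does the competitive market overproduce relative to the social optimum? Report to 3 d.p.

5.601 units

Market equilibrium (private): 29.198 + 1.561Q = 209.296 - 2.794Q → Q_m = 41.3543.
Social marginal cost = private MC + MEC = 47.083 + 1.743Q.
Set SMC = demand: 47.083 + 1.743Q = 209.296 - 2.794Q → Q* = 35.7534.
Gap = |41.3543 − 35.7534| = 5.6009.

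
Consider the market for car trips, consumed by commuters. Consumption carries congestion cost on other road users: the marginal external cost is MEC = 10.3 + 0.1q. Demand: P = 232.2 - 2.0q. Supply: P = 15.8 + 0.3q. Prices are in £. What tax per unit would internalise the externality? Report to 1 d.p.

Social marginal benefit = demand − MEC = 221.9 - 2.1q.
Set SMB = MC: 221.9 - 2.1q = 15.8 + 0.3q → q* = 85.8750.
The Pigouvian tax equals MEC at q*: 10.3 + 0.1×85.8750 = 18.8875.

tax = £18.9 per unit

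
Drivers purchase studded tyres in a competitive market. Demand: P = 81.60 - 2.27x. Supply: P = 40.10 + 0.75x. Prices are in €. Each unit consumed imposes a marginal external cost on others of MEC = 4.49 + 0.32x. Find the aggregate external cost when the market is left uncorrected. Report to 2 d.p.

Market equilibrium (private): 40.10 + 0.75x = 81.60 - 2.27x → x_m = 13.7417.
Total external cost = ∫₀^{x_m} (4.49 + 0.32x) dx = 4.49×13.7417 + ½×0.32×13.7417² = 91.9137.

€91.91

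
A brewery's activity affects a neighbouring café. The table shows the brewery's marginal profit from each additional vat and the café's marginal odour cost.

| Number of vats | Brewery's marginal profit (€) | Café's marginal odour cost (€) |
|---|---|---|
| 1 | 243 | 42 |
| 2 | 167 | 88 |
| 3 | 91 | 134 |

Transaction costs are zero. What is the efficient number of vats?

2

Bargaining reaches the level where marginal profit last exceeds marginal odour cost.
That holds through level 2 (167 ≥ 88) but not at 3 (91 < 134).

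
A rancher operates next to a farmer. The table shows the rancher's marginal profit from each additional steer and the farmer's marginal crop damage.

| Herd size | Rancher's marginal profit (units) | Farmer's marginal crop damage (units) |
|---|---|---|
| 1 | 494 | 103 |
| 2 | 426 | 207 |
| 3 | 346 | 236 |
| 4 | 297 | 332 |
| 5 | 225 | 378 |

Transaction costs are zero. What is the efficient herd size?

Bargaining reaches the level where marginal profit last exceeds marginal crop damage.
That holds through level 3 (346 ≥ 236) but not at 4 (297 < 332).

3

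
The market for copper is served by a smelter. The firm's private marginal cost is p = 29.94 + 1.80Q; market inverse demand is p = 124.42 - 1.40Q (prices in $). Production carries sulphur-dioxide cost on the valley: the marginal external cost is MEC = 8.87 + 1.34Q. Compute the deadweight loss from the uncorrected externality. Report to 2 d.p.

Market equilibrium (private): 29.94 + 1.80Q = 124.42 - 1.40Q → Q_m = 29.5250.
Social marginal cost = private MC + MEC = 38.81 + 3.14Q.
Set SMC = demand: 38.81 + 3.14Q = 124.42 - 1.40Q → Q* = 18.8568.
The welfare-loss triangle has base |Q_m − Q*| and height MEC(Q_m) (the vertical gap between SMC and demand is zero at Q* and MEC at Q_m).
DWL = ½ × 10.6682 × 48.4335 = 258.3491.

DWL = $258.35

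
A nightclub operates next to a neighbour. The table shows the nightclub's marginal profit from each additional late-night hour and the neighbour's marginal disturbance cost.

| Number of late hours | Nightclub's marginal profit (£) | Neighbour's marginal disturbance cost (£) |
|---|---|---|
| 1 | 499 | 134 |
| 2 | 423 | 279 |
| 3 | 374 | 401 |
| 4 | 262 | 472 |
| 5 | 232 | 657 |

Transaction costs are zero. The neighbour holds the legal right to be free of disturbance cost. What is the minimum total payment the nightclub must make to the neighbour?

£413

Efficient level: marginal profit ≥ marginal disturbance cost through level 2, so k* = 2.
With the neighbour holding the right, the nightclub must at least compensate total damage at k*: 134 + 279 = 413.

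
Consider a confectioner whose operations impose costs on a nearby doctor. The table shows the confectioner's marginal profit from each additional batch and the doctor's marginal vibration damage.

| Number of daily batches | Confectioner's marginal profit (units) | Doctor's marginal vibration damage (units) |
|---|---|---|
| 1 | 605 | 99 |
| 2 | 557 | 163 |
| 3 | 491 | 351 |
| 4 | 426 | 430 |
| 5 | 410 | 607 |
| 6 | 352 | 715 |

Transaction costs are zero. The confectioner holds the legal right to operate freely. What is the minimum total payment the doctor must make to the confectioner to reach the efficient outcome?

1188

Left alone the confectioner would choose level 6 (marginal profit stays positive).
Efficient level: k* = 3 (marginal profit ≥ marginal vibration damage through 3).
The doctor must at least cover the confectioner's forgone profit from cutting 6→3: 426 + 410 + 352 = 1188.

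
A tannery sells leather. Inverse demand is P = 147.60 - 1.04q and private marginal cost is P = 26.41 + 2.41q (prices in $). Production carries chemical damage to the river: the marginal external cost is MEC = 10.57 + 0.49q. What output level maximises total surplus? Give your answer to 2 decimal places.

q* = 28.08

Social marginal cost = private MC + MEC = 36.98 + 2.90q.
Set SMC = demand: 36.98 + 2.90q = 147.60 - 1.04q → q* = 28.0761.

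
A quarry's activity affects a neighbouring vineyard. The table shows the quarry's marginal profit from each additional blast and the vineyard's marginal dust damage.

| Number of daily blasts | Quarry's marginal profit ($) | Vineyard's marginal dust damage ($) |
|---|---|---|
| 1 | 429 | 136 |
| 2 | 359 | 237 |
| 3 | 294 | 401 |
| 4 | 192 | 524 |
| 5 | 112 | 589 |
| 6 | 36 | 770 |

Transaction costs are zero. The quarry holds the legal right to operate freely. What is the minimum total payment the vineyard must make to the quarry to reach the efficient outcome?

Left alone the quarry would choose level 6 (marginal profit stays positive).
Efficient level: k* = 2 (marginal profit ≥ marginal dust damage through 2).
The vineyard must at least cover the quarry's forgone profit from cutting 6→2: 294 + 192 + 112 + 36 = 634.

$634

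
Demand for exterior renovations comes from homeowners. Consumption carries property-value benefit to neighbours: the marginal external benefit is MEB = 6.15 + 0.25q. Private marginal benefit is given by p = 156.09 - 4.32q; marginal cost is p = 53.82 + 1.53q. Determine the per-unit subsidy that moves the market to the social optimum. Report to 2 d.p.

Social marginal benefit = demand + MEB = 162.24 - 4.07q.
Set SMB = MC: 162.24 - 4.07q = 53.82 + 1.53q → q* = 19.3607.
The Pigouvian subsidy equals MEB at q*: 6.15 + 0.25×19.3607 = 10.9902.

subsidy = 10.99 per unit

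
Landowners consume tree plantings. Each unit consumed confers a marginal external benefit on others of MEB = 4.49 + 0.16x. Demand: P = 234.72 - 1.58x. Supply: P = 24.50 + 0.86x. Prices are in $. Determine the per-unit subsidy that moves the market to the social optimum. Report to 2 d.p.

subsidy = $19.56 per unit

Social marginal benefit = demand + MEB = 239.21 - 1.42x.
Set SMB = MC: 239.21 - 1.42x = 24.50 + 0.86x → x* = 94.1711.
The Pigouvian subsidy equals MEB at x*: 4.49 + 0.16×94.1711 = 19.5574.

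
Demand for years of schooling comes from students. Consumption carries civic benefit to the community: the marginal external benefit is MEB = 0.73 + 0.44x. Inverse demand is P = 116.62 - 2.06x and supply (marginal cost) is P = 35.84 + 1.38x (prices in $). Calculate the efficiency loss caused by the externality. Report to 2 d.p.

DWL = $20.40

Market equilibrium (private): 35.84 + 1.38x = 116.62 - 2.06x → x_m = 23.4826.
Social marginal benefit = demand + MEB = 117.35 - 1.62x.
Set SMB = MC: 117.35 - 1.62x = 35.84 + 1.38x → x* = 27.1700.
Between x* and x_m the wedge SMB − MC runs linearly from 0 to MEB(x_m), so the loss is a triangle.
DWL = ½ × 3.6874 × 11.0623 = 20.3956.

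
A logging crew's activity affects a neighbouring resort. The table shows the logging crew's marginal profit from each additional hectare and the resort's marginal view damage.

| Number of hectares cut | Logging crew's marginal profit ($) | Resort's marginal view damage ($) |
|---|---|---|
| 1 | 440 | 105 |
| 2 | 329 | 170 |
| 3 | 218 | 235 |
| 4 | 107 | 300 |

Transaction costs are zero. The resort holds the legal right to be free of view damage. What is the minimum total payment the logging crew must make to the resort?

Efficient level: marginal profit ≥ marginal view damage through level 2, so k* = 2.
With the resort holding the right, the logging crew must at least compensate total damage at k*: 105 + 170 = 275.

$275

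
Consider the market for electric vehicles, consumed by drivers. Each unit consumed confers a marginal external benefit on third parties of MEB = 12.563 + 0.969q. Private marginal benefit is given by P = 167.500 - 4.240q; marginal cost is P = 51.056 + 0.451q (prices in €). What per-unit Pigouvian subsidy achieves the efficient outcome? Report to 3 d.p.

subsidy = €46.149 per unit

Social marginal benefit = demand + MEB = 180.063 - 3.271q.
Set SMB = MC: 180.063 - 3.271q = 51.056 + 0.451q → q* = 34.6607.
The Pigouvian subsidy equals MEB at q*: 12.563 + 0.969×34.6607 = 46.1492.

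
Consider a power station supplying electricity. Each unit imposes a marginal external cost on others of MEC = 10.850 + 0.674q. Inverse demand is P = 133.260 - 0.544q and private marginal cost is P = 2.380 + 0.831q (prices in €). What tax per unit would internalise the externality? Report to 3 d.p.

Social marginal cost = private MC + MEC = 13.230 + 1.505q.
Set SMC = demand: 13.230 + 1.505q = 133.260 - 0.544q → q* = 58.5798.
The Pigouvian tax equals MEC at q*: 10.850 + 0.674×58.5798 = 50.3328.

tax = €50.333 per unit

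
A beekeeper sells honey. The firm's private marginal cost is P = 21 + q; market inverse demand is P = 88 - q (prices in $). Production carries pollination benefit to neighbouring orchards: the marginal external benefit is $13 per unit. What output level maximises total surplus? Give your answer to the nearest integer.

q* = 40

Social marginal cost = private MC − MEB = 8 + q.
Set SMC = demand: 8 + q = 88 - q → q* = 40.0000.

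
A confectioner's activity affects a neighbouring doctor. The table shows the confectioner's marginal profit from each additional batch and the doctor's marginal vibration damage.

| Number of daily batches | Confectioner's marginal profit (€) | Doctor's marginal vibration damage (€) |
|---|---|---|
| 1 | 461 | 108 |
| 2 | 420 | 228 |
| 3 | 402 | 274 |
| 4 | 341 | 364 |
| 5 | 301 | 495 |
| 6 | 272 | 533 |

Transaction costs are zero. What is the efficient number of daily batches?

Bargaining reaches the level where marginal profit last exceeds marginal vibration damage.
That holds through level 3 (402 ≥ 274) but not at 4 (341 < 364).

3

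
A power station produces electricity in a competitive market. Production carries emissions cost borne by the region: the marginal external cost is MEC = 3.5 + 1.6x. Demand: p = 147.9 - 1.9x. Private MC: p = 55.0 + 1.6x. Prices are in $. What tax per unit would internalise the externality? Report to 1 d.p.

Social marginal cost = private MC + MEC = 58.5 + 3.2x.
Set SMC = demand: 58.5 + 3.2x = 147.9 - 1.9x → x* = 17.5294.
The Pigouvian tax equals MEC at x*: 3.5 + 1.6×17.5294 = 31.5470.

tax = $31.5 per unit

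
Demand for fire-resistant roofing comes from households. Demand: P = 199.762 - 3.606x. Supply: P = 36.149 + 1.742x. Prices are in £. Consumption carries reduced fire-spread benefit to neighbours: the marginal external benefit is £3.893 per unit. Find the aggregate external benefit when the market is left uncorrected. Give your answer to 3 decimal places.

£119.100

Market equilibrium (private): 36.149 + 1.742x = 199.762 - 3.606x → x_m = 30.5933.
Total external benefit = MEB × x_m = 3.893 × 30.5933 = 119.0997.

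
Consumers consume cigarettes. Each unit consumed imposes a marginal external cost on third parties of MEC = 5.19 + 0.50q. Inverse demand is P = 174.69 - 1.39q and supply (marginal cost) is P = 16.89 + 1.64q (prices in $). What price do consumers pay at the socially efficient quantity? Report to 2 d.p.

P = $114.60

Social marginal benefit = demand − MEC = 169.50 - 1.89q.
Set SMB = MC: 169.50 - 1.89q = 16.89 + 1.64q → q* = 43.2323.
Consumer price on the demand curve at q*: 174.69 − 1.39×43.2323 = 114.5971.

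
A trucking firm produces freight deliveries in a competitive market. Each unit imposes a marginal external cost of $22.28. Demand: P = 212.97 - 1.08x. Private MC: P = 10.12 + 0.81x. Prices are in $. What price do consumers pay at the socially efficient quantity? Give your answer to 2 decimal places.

P = $109.79

Social marginal cost = private MC + MEC = 32.40 + 0.81x.
Set SMC = demand: 32.40 + 0.81x = 212.97 - 1.08x → x* = 95.5397.
Consumer price on the demand curve at x*: 212.97 − 1.08×95.5397 = 109.7871.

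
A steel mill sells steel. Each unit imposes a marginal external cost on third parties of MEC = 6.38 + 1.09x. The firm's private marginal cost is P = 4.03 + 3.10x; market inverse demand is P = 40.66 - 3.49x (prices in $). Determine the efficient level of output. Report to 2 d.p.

Social marginal cost = private MC + MEC = 10.41 + 4.19x.
Set SMC = demand: 10.41 + 4.19x = 40.66 - 3.49x → x* = 3.9388.

x* = 3.94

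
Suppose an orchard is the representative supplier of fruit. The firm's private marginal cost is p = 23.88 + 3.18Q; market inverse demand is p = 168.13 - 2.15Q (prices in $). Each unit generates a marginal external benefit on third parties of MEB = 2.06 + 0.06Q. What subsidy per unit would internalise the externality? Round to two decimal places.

Social marginal cost = private MC − MEB = 21.82 + 3.12Q.
Set SMC = demand: 21.82 + 3.12Q = 168.13 - 2.15Q → Q* = 27.7628.
The Pigouvian subsidy equals MEB at Q*: 2.06 + 0.06×27.7628 = 3.7258.

subsidy = $3.73 per unit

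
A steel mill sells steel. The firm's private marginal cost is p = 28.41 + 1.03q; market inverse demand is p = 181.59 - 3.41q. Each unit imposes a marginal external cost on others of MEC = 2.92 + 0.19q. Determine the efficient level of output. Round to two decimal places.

Social marginal cost = private MC + MEC = 31.33 + 1.22q.
Set SMC = demand: 31.33 + 1.22q = 181.59 - 3.41q → q* = 32.4536.

q* = 32.45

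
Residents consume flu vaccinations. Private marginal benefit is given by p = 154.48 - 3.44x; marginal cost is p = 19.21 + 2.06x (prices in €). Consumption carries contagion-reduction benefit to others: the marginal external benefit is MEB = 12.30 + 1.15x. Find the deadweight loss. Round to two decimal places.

Market equilibrium (private): 19.21 + 2.06x = 154.48 - 3.44x → x_m = 24.5945.
Social marginal benefit = demand + MEB = 166.78 - 2.29x.
Set SMB = MC: 166.78 - 2.29x = 19.21 + 2.06x → x* = 33.9241.
The loss is the area between SMB and MC from x* to x_m; with linear curves that's a triangle of height MEB(x_m).
DWL = ½ × 9.3296 × 40.5837 = 189.3148.

DWL = €189.31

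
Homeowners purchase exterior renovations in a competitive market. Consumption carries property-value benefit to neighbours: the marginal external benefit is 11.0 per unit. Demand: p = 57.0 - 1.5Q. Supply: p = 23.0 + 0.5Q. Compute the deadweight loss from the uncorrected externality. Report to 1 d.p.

Market equilibrium (private): 23.0 + 0.5Q = 57.0 - 1.5Q → Q_m = 17.0000.
Social marginal benefit = demand + MEB = 68.0 - 1.5Q.
Set SMB = MC: 68.0 - 1.5Q = 23.0 + 0.5Q → Q* = 22.5000.
The loss is the area between SMB and MC from Q* to Q_m; with linear curves that's a triangle of height MEB(Q_m).
DWL = ½ × 5.5000 × 11.0000 = 30.2500.

DWL = 30.3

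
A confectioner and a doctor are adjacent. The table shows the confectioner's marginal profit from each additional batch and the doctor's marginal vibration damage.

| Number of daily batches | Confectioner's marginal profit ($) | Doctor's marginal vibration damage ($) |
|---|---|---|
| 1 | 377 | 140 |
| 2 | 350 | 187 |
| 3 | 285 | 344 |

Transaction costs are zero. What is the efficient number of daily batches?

2

Bargaining reaches the level where marginal profit last exceeds marginal vibration damage.
That holds through level 2 (350 ≥ 187) but not at 3 (285 < 344).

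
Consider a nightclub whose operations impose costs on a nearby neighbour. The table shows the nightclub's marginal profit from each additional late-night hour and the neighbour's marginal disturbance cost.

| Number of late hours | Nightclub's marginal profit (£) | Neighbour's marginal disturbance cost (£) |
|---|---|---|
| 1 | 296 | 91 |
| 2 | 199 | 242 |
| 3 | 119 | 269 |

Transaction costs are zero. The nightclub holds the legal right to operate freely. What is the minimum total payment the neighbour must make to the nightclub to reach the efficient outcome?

£318

Left alone the nightclub would choose level 3 (marginal profit stays positive).
Efficient level: k* = 1 (marginal profit ≥ marginal disturbance cost through 1).
The neighbour must at least cover the nightclub's forgone profit from cutting 3→1: 199 + 119 = 318.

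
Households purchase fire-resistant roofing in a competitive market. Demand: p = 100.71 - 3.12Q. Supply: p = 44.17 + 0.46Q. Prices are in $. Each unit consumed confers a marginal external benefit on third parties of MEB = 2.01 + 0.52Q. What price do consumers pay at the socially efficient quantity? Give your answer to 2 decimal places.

P = $41.01

Social marginal benefit = demand + MEB = 102.72 - 2.60Q.
Set SMB = MC: 102.72 - 2.60Q = 44.17 + 0.46Q → Q* = 19.1340.
Consumer price on the demand curve at Q*: 100.71 − 3.12×19.1340 = 41.0119.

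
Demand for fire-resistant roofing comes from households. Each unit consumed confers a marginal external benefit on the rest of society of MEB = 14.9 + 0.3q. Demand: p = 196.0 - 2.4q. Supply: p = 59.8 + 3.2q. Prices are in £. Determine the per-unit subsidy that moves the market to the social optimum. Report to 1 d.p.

subsidy = £23.5 per unit

Social marginal benefit = demand + MEB = 210.9 - 2.1q.
Set SMB = MC: 210.9 - 2.1q = 59.8 + 3.2q → q* = 28.5094.
The Pigouvian subsidy equals MEB at q*: 14.9 + 0.3×28.5094 = 23.4528.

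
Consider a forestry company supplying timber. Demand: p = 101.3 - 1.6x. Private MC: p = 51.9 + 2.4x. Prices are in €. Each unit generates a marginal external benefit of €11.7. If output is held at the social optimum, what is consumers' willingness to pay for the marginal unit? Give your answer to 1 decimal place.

Social marginal cost = private MC − MEB = 40.2 + 2.4x.
Set SMC = demand: 40.2 + 2.4x = 101.3 - 1.6x → x* = 15.2750.
Consumer price on the demand curve at x*: 101.3 − 1.6×15.2750 = 76.8600.

P = €76.9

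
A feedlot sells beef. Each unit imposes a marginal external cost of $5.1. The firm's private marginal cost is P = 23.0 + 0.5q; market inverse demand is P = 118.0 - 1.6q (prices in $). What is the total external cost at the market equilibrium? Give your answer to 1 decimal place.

Market equilibrium (private): 23.0 + 0.5q = 118.0 - 1.6q → q_m = 45.2381.
Total external cost = MEC × q_m = 5.1 × 45.2381 = 230.7143.

$230.7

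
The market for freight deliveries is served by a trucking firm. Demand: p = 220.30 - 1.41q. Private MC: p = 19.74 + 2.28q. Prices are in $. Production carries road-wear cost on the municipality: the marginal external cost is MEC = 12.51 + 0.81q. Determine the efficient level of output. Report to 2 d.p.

Social marginal cost = private MC + MEC = 32.25 + 3.09q.
Set SMC = demand: 32.25 + 3.09q = 220.30 - 1.41q → q* = 41.7889.

q* = 41.79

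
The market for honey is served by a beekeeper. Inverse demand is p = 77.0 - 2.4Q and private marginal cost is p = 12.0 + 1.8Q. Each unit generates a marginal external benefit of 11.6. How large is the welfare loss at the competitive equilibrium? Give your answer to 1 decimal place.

Market equilibrium (private): 12.0 + 1.8Q = 77.0 - 2.4Q → Q_m = 15.4762.
Social marginal cost = private MC − MEB = 0.4 + 1.8Q.
Set SMC = demand: 0.4 + 1.8Q = 77.0 - 2.4Q → Q* = 18.2381.
The loss is the area between SMC and demand from Q* to Q_m; with linear curves that's a triangle of height MEB(Q_m).
DWL = ½ × 2.7619 × 11.6000 = 16.0190.

DWL = 16.0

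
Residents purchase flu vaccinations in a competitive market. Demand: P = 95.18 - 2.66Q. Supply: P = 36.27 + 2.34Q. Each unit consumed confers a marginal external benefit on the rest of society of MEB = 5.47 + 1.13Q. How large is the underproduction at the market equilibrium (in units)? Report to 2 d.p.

4.85 units

Market equilibrium (private): 36.27 + 2.34Q = 95.18 - 2.66Q → Q_m = 11.7820.
Social marginal benefit = demand + MEB = 100.65 - 1.53Q.
Set SMB = MC: 100.65 - 1.53Q = 36.27 + 2.34Q → Q* = 16.6357.
Gap = |11.7820 − 16.6357| = 4.8537.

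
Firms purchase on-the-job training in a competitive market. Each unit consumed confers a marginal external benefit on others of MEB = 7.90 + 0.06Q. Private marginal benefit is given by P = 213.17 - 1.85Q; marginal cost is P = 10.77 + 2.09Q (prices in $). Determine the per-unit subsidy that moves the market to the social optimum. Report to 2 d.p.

Social marginal benefit = demand + MEB = 221.07 - 1.79Q.
Set SMB = MC: 221.07 - 1.79Q = 10.77 + 2.09Q → Q* = 54.2010.
The Pigouvian subsidy equals MEB at Q*: 7.90 + 0.06×54.2010 = 11.1521.

subsidy = $11.15 per unit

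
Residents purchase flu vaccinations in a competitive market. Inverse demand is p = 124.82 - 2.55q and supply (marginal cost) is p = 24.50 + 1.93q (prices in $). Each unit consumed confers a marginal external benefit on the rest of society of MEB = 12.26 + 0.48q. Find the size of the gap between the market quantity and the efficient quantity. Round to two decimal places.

5.75 units

Market equilibrium (private): 24.50 + 1.93q = 124.82 - 2.55q → q_m = 22.3929.
Social marginal benefit = demand + MEB = 137.08 - 2.07q.
Set SMB = MC: 137.08 - 2.07q = 24.50 + 1.93q → q* = 28.1450.
Gap = |22.3929 − 28.1450| = 5.7521.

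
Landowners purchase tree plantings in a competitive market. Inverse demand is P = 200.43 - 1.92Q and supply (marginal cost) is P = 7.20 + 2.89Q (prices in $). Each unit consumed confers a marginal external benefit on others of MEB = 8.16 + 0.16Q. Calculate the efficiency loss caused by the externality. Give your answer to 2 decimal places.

Market equilibrium (private): 7.20 + 2.89Q = 200.43 - 1.92Q → Q_m = 40.1726.
Social marginal benefit = demand + MEB = 208.59 - 1.76Q.
Set SMB = MC: 208.59 - 1.76Q = 7.20 + 2.89Q → Q* = 43.3097.
The loss is the area between SMB and MC from Q* to Q_m; with linear curves that's a triangle of height MEB(Q_m).
DWL = ½ × 3.1371 × 14.5876 = 22.8814.

DWL = $22.88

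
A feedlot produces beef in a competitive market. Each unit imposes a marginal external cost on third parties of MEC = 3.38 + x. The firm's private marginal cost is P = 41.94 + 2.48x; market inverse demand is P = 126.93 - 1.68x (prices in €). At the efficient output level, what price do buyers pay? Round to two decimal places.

Social marginal cost = private MC + MEC = 45.32 + 3.48x.
Set SMC = demand: 45.32 + 3.48x = 126.93 - 1.68x → x* = 15.8159.
Consumer price on the demand curve at x*: 126.93 − 1.68×15.8159 = 100.3593.

P = €100.36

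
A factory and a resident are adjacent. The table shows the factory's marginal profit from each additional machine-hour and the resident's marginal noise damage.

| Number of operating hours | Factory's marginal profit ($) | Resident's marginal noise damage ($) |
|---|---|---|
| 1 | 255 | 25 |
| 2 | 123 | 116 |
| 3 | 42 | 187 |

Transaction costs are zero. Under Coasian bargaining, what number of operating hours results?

2

Bargaining reaches the level where marginal profit last exceeds marginal noise damage.
That holds through level 2 (123 ≥ 116) but not at 3 (42 < 187).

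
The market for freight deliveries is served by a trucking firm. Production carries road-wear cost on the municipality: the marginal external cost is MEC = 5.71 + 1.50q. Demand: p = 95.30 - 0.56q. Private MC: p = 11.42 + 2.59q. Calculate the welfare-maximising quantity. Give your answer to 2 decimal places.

Social marginal cost = private MC + MEC = 17.13 + 4.09q.
Set SMC = demand: 17.13 + 4.09q = 95.30 - 0.56q → q* = 16.8108.

q* = 16.81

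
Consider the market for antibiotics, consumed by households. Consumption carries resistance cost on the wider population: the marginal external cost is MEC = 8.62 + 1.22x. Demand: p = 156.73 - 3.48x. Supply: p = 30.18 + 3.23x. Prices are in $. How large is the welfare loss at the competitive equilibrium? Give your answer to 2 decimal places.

Market equilibrium (private): 30.18 + 3.23x = 156.73 - 3.48x → x_m = 18.8599.
Social marginal benefit = demand − MEC = 148.11 - 4.70x.
Set SMB = MC: 148.11 - 4.70x = 30.18 + 3.23x → x* = 14.8714.
The welfare-loss triangle has base |x_m − x*| and height MEC(x_m) (the vertical gap between SMB and MC is zero at x* and MEC at x_m).
DWL = ½ × 3.9885 × 31.6291 = 63.0763.

DWL = $63.08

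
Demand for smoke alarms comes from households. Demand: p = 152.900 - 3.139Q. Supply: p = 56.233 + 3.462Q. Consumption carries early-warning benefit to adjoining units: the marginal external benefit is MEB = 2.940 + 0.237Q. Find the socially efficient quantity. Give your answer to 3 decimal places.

Social marginal benefit = demand + MEB = 155.840 - 2.902Q.
Set SMB = MC: 155.840 - 2.902Q = 56.233 + 3.462Q → Q* = 15.6516.

Q* = 15.652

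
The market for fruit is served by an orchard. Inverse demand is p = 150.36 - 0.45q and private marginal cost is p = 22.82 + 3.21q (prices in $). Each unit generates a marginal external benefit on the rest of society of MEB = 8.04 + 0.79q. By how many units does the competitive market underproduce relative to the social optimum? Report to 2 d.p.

Market equilibrium (private): 22.82 + 3.21q = 150.36 - 0.45q → q_m = 34.8470.
Social marginal cost = private MC − MEB = 14.78 + 2.42q.
Set SMC = demand: 14.78 + 2.42q = 150.36 - 0.45q → q* = 47.2404.
Gap = |34.8470 − 47.2404| = 12.3934.

12.39 units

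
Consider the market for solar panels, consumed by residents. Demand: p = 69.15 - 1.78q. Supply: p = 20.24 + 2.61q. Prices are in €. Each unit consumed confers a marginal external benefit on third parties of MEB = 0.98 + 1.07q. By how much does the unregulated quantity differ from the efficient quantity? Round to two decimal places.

Market equilibrium (private): 20.24 + 2.61q = 69.15 - 1.78q → q_m = 11.1412.
Social marginal benefit = demand + MEB = 70.13 - 0.71q.
Set SMB = MC: 70.13 - 0.71q = 20.24 + 2.61q → q* = 15.0271.
Gap = |11.1412 − 15.0271| = 3.8859.

3.89 units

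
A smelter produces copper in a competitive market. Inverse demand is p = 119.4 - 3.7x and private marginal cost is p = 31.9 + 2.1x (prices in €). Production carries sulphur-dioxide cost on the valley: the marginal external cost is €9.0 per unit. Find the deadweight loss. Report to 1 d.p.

DWL = €7.0

Market equilibrium (private): 31.9 + 2.1x = 119.4 - 3.7x → x_m = 15.0862.
Social marginal cost = private MC + MEC = 40.9 + 2.1x.
Set SMC = demand: 40.9 + 2.1x = 119.4 - 3.7x → x* = 13.5345.
Between x* and x_m the wedge SMC − demand runs linearly from 0 to MEC(x_m), so the loss is a triangle.
DWL = ½ × 1.5517 × 9.0000 = 6.9827.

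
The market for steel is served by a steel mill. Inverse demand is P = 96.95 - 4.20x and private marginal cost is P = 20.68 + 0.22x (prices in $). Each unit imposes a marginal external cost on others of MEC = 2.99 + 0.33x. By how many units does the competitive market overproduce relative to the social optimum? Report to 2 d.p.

1.83 units

Market equilibrium (private): 20.68 + 0.22x = 96.95 - 4.20x → x_m = 17.2557.
Social marginal cost = private MC + MEC = 23.67 + 0.55x.
Set SMC = demand: 23.67 + 0.55x = 96.95 - 4.20x → x* = 15.4274.
Gap = |17.2557 − 15.4274| = 1.8283.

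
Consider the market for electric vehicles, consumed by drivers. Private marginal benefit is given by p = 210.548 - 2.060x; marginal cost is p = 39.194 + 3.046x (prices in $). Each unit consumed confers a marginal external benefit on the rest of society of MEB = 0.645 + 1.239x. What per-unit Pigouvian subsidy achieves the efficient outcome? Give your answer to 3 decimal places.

subsidy = $55.754 per unit

Social marginal benefit = demand + MEB = 211.193 - 0.821x.
Set SMB = MC: 211.193 - 0.821x = 39.194 + 3.046x → x* = 44.4787.
The Pigouvian subsidy equals MEB at x*: 0.645 + 1.239×44.4787 = 55.7541.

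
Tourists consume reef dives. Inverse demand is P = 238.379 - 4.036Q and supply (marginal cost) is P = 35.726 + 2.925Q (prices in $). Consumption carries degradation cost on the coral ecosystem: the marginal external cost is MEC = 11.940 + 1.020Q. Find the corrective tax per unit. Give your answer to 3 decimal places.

Social marginal benefit = demand − MEC = 226.439 - 5.056Q.
Set SMB = MC: 226.439 - 5.056Q = 35.726 + 2.925Q → Q* = 23.8959.
The Pigouvian tax equals MEC at Q*: 11.940 + 1.020×23.8959 = 36.3138.

tax = $36.314 per unit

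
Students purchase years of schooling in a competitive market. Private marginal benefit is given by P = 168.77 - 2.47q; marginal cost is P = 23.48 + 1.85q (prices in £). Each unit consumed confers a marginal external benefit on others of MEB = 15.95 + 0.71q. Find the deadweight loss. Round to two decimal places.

Market equilibrium (private): 23.48 + 1.85q = 168.77 - 2.47q → q_m = 33.6319.
Social marginal benefit = demand + MEB = 184.72 - 1.76q.
Set SMB = MC: 184.72 - 1.76q = 23.48 + 1.85q → q* = 44.6648.
The loss is the area between SMB and MC from q* to q_m; with linear curves that's a triangle of height MEB(q_m).
DWL = ½ × 11.0329 × 39.8287 = 219.7130.

DWL = £219.71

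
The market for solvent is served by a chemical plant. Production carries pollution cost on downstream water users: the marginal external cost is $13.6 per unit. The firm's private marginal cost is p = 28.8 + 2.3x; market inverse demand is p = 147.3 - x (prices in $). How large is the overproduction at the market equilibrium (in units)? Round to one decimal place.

Market equilibrium (private): 28.8 + 2.3x = 147.3 - x → x_m = 35.9091.
Social marginal cost = private MC + MEC = 42.4 + 2.3x.
Set SMC = demand: 42.4 + 2.3x = 147.3 - x → x* = 31.7879.
Gap = |35.9091 − 31.7879| = 4.1212.

4.1 units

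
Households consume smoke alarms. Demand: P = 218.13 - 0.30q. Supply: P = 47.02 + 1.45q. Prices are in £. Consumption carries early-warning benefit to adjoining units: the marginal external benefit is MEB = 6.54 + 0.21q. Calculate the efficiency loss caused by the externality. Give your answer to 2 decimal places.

Market equilibrium (private): 47.02 + 1.45q = 218.13 - 0.30q → q_m = 97.7771.
Social marginal benefit = demand + MEB = 224.67 - 0.09q.
Set SMB = MC: 224.67 - 0.09q = 47.02 + 1.45q → q* = 115.3571.
The loss is the area between SMB and MC from q* to q_m; with linear curves that's a triangle of height MEB(q_m).
DWL = ½ × 17.5800 × 27.0732 = 237.9734.

DWL = £237.97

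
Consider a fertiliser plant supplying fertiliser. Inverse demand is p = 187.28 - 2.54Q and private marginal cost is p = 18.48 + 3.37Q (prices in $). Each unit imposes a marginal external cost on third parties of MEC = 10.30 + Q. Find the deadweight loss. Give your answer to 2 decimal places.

DWL = $109.28

Market equilibrium (private): 18.48 + 3.37Q = 187.28 - 2.54Q → Q_m = 28.5618.
Social marginal cost = private MC + MEC = 28.78 + 4.37Q.
Set SMC = demand: 28.78 + 4.37Q = 187.28 - 2.54Q → Q* = 22.9378.
The loss is the area between SMC and demand from Q* to Q_m; with linear curves that's a triangle of height MEC(Q_m).
DWL = ½ × 5.6240 × 38.8618 = 109.2794.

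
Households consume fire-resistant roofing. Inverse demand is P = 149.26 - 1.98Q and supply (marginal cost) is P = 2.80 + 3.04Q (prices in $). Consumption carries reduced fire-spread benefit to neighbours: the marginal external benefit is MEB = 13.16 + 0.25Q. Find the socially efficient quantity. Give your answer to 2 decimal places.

Social marginal benefit = demand + MEB = 162.42 - 1.73Q.
Set SMB = MC: 162.42 - 1.73Q = 2.80 + 3.04Q → Q* = 33.4633.

Q* = 33.46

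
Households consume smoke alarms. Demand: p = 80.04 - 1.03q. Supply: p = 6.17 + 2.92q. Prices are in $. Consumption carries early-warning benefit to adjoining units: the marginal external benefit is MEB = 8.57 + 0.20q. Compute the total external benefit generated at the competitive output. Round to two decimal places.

Market equilibrium (private): 6.17 + 2.92q = 80.04 - 1.03q → q_m = 18.7013.
Total external benefit = ∫₀^{q_m} (8.57 + 0.20q) dq = 8.57×18.7013 + ½×0.20×18.7013² = 195.2440.

$195.24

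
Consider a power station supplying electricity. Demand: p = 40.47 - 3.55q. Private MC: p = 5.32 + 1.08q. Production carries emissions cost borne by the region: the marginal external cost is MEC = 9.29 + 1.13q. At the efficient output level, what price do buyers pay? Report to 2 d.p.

P = 24.53

Social marginal cost = private MC + MEC = 14.61 + 2.21q.
Set SMC = demand: 14.61 + 2.21q = 40.47 - 3.55q → q* = 4.4896.
Consumer price on the demand curve at q*: 40.47 − 3.55×4.4896 = 24.5319.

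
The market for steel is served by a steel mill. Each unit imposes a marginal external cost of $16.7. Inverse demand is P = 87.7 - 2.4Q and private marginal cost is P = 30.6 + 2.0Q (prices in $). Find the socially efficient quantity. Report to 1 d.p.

Social marginal cost = private MC + MEC = 47.3 + 2.0Q.
Set SMC = demand: 47.3 + 2.0Q = 87.7 - 2.4Q → Q* = 9.1818.

Q* = 9.2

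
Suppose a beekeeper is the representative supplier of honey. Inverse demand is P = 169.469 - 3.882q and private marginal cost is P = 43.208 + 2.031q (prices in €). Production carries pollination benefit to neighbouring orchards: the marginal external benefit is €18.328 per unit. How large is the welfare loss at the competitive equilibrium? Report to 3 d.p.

DWL = €28.405

Market equilibrium (private): 43.208 + 2.031q = 169.469 - 3.882q → q_m = 21.3531.
Social marginal cost = private MC − MEB = 24.880 + 2.031q.
Set SMC = demand: 24.880 + 2.031q = 169.469 - 3.882q → q* = 24.4527.
Height of the DWL triangle at q_m is demand(q_m) − SMC(q_m) = MEB(q_m) = 18.3280.
DWL = ½ × 3.0996 × 18.3280 = 28.4047.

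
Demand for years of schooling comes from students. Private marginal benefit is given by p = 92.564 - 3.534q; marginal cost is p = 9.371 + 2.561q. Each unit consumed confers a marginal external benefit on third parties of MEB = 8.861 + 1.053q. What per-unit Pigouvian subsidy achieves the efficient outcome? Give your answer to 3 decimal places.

subsidy = 28.086 per unit

Social marginal benefit = demand + MEB = 101.425 - 2.481q.
Set SMB = MC: 101.425 - 2.481q = 9.371 + 2.561q → q* = 18.2574.
The Pigouvian subsidy equals MEB at q*: 8.861 + 1.053×18.2574 = 28.0860.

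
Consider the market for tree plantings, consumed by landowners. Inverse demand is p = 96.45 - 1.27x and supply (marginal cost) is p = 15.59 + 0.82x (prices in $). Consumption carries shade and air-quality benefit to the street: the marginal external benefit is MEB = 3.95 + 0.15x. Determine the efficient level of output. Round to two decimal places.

Social marginal benefit = demand + MEB = 100.40 - 1.12x.
Set SMB = MC: 100.40 - 1.12x = 15.59 + 0.82x → x* = 43.7165.

x* = 43.72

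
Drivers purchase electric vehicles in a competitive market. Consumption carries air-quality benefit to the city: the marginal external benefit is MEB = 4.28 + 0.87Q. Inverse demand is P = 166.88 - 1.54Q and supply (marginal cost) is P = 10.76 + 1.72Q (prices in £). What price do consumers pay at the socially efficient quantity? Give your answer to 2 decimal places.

P = £63.53

Social marginal benefit = demand + MEB = 171.16 - 0.67Q.
Set SMB = MC: 171.16 - 0.67Q = 10.76 + 1.72Q → Q* = 67.1130.
Consumer price on the demand curve at Q*: 166.88 − 1.54×67.1130 = 63.5260.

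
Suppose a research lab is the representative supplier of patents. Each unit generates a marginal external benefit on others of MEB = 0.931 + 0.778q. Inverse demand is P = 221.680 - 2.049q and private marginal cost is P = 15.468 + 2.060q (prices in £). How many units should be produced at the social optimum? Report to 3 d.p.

q* = 62.186

Social marginal cost = private MC − MEB = 14.537 + 1.282q.
Set SMC = demand: 14.537 + 1.282q = 221.680 - 2.049q → q* = 62.1864.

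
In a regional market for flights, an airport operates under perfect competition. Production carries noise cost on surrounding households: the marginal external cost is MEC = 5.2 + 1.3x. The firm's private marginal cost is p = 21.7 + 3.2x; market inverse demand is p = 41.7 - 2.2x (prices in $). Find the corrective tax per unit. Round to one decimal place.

tax = $8.1 per unit

Social marginal cost = private MC + MEC = 26.9 + 4.5x.
Set SMC = demand: 26.9 + 4.5x = 41.7 - 2.2x → x* = 2.2090.
The Pigouvian tax equals MEC at x*: 5.2 + 1.3×2.2090 = 8.0717.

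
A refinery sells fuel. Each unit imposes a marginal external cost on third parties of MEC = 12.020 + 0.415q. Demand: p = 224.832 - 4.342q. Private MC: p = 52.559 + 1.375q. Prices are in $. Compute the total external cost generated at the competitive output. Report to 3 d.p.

$550.620

Market equilibrium (private): 52.559 + 1.375q = 224.832 - 4.342q → q_m = 30.1335.
Total external cost = ∫₀^{q_m} (12.020 + 0.415q) dq = 12.020×30.1335 + ½×0.415×30.1335² = 550.6204.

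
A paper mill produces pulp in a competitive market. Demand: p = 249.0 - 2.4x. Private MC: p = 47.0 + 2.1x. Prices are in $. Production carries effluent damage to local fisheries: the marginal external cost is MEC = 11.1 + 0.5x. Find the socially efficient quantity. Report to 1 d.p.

Social marginal cost = private MC + MEC = 58.1 + 2.6x.
Set SMC = demand: 58.1 + 2.6x = 249.0 - 2.4x → x* = 38.1800.

x* = 38.2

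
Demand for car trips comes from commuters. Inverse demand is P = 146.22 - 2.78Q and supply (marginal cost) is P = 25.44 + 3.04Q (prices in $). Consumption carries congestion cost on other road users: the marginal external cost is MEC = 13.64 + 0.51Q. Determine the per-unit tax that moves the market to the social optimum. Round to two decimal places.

tax = $22.27 per unit

Social marginal benefit = demand − MEC = 132.58 - 3.29Q.
Set SMB = MC: 132.58 - 3.29Q = 25.44 + 3.04Q → Q* = 16.9258.
The Pigouvian tax equals MEC at Q*: 13.64 + 0.51×16.9258 = 22.2722.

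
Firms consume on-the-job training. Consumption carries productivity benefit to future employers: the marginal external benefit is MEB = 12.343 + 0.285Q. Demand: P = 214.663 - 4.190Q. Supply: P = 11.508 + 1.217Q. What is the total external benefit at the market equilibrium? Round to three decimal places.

Market equilibrium (private): 11.508 + 1.217Q = 214.663 - 4.190Q → Q_m = 37.5726.
Total external benefit = ∫₀^{Q_m} (12.343 + 0.285Q) dQ = 12.343×37.5726 + ½×0.285×37.5726² = 664.9259.

664.926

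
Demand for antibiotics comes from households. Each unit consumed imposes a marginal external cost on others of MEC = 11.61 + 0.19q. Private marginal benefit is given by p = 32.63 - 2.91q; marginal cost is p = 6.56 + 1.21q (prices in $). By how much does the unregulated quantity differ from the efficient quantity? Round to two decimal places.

2.97 units

Market equilibrium (private): 6.56 + 1.21q = 32.63 - 2.91q → q_m = 6.3277.
Social marginal benefit = demand − MEC = 21.02 - 3.10q.
Set SMB = MC: 21.02 - 3.10q = 6.56 + 1.21q → q* = 3.3550.
Gap = |6.3277 − 3.3550| = 2.9727.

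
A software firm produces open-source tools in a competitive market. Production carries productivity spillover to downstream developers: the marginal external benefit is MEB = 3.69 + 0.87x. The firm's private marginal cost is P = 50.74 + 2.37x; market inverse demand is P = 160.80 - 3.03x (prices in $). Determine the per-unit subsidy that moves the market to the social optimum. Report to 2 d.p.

Social marginal cost = private MC − MEB = 47.05 + 1.50x.
Set SMC = demand: 47.05 + 1.50x = 160.80 - 3.03x → x* = 25.1104.
The Pigouvian subsidy equals MEB at x*: 3.69 + 0.87×25.1104 = 25.5360.

subsidy = $25.54 per unit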